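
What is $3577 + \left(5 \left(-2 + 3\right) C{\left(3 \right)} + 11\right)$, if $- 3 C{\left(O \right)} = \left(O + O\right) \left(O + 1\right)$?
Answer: $3548$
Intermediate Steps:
$C{\left(O \right)} = - \frac{2 O \left(1 + O\right)}{3}$ ($C{\left(O \right)} = - \frac{\left(O + O\right) \left(O + 1\right)}{3} = - \frac{2 O \left(1 + O\right)}{3}$)
$3577 + \left(5 \left(-2 + 3\right) C{\left(3 \right)} + 11\right) = 3577 + \left(5 \left(-2 + 3\right) \left(\left(- \frac{2}{3}\right) 3 \left(1 + 3\right)\right) + 11\right) = 3577 + \left(5 \cdot 1 \left(\left(- \frac{2}{3}\right) 3 \cdot 4\right) + 11\right) = 3577 + \left(5 \left(-8\right) + 11\right) = 3577 + \left(-40 + 11\right) = 3577 - 29 = 3548$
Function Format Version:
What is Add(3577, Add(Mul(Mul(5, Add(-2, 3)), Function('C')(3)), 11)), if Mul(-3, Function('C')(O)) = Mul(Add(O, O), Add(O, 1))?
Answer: 3548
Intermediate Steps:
Function('C')(O) = Mul(Rational(-2, 3), O, Add(1, O)) (Function('C')(O) = Mul(Rational(-1, 3), Mul(Add(O, O), Add(O, 1))) = Mul(Rational(-1, 3), Mul(Mul(2, O), Add(1, O))) = Mul(Rational(-1, 3), Mul(2, O, Add(1, O))) = Mul(Rational(-2, 3), O, Add(1, O)))
Add(3577, Add(Mul(Mul(5, Add(-2, 3)), Function('C')(3)), 11)) = Add(3577, Add(Mul(Mul(5, Add(-2, 3)), Mul(Rational(-2, 3), 3, Add(1, 3))), 11)) = Add(3577, Add(Mul(Mul(5, 1), Mul(Rational(-2, 3), 3, 4)), 11)) = Add(3577, Add(Mul(5, -8), 11)) = Add(3577, Add(-40, 11)) = Add(3577, -29) = 3548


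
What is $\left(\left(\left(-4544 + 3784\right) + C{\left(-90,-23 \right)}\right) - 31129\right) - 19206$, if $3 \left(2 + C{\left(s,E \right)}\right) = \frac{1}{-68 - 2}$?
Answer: $- \frac{10730371}{210} \approx -51097.0$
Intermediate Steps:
$C{\left(s,E \right)} = - \frac{421}{210}$ ($C{\left(s,E \right)} = -2 + \frac{1}{3 \left(-68 - 2\right)} = -2 + \frac{1}{3 \left(-70\right)} = -2 + \frac{1}{3} \left(- \frac{1}{70}\right) = -2 - \frac{1}{210} = - \frac{421}{210}$)
$\left(\left(\left(-4544 + 3784\right) + C{\left(-90,-23 \right)}\right) - 31129\right) - 19206 = \left(\left(\left(-4544 + 3784\right) - \frac{421}{210}\right) - 31129\right) - 19206 = \left(\left(-760 - \frac{421}{210}\right) - 31129\right) - 19206 = \left(- \frac{160021}{210} - 31129\right) - 19206 = - \frac{6697111}{210} - 19206 = - \frac{10730371}{210}$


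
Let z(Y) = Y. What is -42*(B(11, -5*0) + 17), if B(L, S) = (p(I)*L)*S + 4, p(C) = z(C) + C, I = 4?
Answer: -882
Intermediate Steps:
p(C) = 2*C (p(C) = C + C = 2*C)
B(L, S) = 4 + 8*L*S (B(L, S) = ((2*4)*L)*S + 4 = (8*L)*S + 4 = 8*L*S + 4 = 4 + 8*L*S)
-42*(B(11, -5*0) + 17) = -42*((4 + 8*11*(-5*0)) + 17) = -42*((4 + 8*11*0) + 17) = -42*((4 + 0) + 17) = -42*(4 + 17) = -42*21 = -882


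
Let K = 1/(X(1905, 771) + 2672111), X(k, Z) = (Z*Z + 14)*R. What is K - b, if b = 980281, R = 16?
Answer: -11943146712870/12183391 ≈ -9.8028e+5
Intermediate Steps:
X(k, Z) = 224 + 16*Z² (X(k, Z) = (Z*Z + 14)*16 = (Z² + 14)*16 = (14 + Z²)*16 = 224 + 16*Z²)
K = 1/12183391 (K = 1/((224 + 16*771²) + 2672111) = 1/((224 + 16*594441) + 2672111) = 1/((224 + 9511056) + 2672111) = 1/(9511280 + 2672111) = 1/12183391 ≈ 8.2079e-8)
K - b = 1/12183391 - 1*980281 = 1/12183391 - 980281 = -11943146712870/12183391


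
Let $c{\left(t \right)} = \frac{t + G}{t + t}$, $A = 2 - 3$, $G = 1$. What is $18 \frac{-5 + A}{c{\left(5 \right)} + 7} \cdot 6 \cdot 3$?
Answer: $- \frac{4860}{19} \approx -255.79$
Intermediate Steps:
$A = -1$ ($A = 2 - 3 = -1$)
$c{\left(t \right)} = \frac{1 + t}{2 t}$ ($c{\left(t \right)} = \frac{t + 1}{t + t} = \frac{1 + t}{2 t}$)
$18 \frac{-5 + A}{c{\left(5 \right)} + 7} \cdot 6 \cdot 3 = 18 \frac{-5 - 1}{\frac{1 + 5}{2 \cdot 5} + 7} \cdot 6 \cdot 3 = 18 \left(- \frac{6}{\frac{1}{2} \cdot \frac{1}{5} \cdot 6 + 7}\right) 18 = 18 \left(- \frac{6}{\frac{3}{5} + 7}\right) 18 = 18 \left(- \frac{6}{\frac{38}{5}}\right) 18 = 18 \left(\left(-6\right) \frac{5}{38}\right) 18 = 18 \left(- \frac{15}{19}\right) 18 = \left(- \frac{270}{19}\right) 18 = - \frac{4860}{19}$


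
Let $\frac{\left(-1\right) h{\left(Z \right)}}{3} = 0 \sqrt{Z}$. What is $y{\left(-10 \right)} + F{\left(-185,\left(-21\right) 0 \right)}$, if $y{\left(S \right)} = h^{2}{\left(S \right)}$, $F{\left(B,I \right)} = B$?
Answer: $-185$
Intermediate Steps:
$h{\left(Z \right)} = 0$ ($h{\left(Z \right)} = - 3 \cdot 0 \sqrt{Z} = \left(-3\right) 0 = 0$)
$y{\left(S \right)} = 0$ ($y{\left(S \right)} = 0^{2} = 0$)
$y{\left(-10 \right)} + F{\left(-185,\left(-21\right) 0 \right)} = 0 - 185 = -185$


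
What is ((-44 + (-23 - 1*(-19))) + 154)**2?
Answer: 11236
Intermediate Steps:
((-44 + (-23 - 1*(-19))) + 154)**2 = ((-44 + (-23 + 19)) + 154)**2 = ((-44 - 4) + 154)**2 = (-48 + 154)**2 = 106**2 = 11236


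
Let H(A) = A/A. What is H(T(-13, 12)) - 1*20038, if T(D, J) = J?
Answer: -20037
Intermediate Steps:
H(A) = 1
H(T(-13, 12)) - 1*20038 = 1 - 1*20038 = 1 - 20038 = -20037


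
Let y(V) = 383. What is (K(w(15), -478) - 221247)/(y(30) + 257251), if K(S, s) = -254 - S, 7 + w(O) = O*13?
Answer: -17053/19818 ≈ -0.86048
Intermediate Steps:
w(O) = -7 + 13*O (w(O) = -7 + O*13 = -7 + 13*O)
(K(w(15), -478) - 221247)/(y(30) + 257251) = ((-254 - (-7 + 13*15)) - 221247)/(383 + 257251) = ((-254 - (-7 + 195)) - 221247)/257634 = ((-254 - 1*188) - 221247)*(1/257634) = ((-254 - 188) - 221247)*(1/257634) = (-442 - 221247)*(1/257634) = -221689*1/257634 = -17053/19818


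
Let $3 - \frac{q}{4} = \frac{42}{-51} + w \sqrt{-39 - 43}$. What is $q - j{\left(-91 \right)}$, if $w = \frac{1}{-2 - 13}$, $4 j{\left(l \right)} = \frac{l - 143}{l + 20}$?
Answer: $\frac{34931}{2414} + \frac{4 i \sqrt{82}}{15} \approx 14.47 + 2.4148 i$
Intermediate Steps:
$j{\left(l \right)} = \frac{-143 + l}{4 \left(20 + l\right)}$ ($j{\left(l \right)} = \frac{\left(l - 143\right) \frac{1}{l + 20}}{4} = \frac{\left(-143 + l\right) \frac{1}{20 + l}}{4} = \frac{\frac{1}{20 + l} \left(-143 + l\right)}{4} = \frac{-143 + l}{4 \left(20 + l\right)}$)
$w = - \frac{1}{15}$ ($w = \frac{1}{-15} = - \frac{1}{15} \approx -0.066667$)
$q = \frac{260}{17} + \frac{4 i \sqrt{82}}{15}$ ($q = 12 - 4 \left(\frac{42}{-51} - \frac{\sqrt{-39 - 43}}{15}\right) = 12 - 4 \left(42 \left(- \frac{1}{51}\right) - \frac{\sqrt{-82}}{15}\right) = 12 - 4 \left(- \frac{14}{17} - \frac{i \sqrt{82}}{15}\right) = 12 + \left(\frac{56}{17} + \frac{4 i \sqrt{82}}{15}\right) = \frac{260}{17} + \frac{4 i \sqrt{82}}{15} \approx 15.294 + 2.4148 i$)
$q - j{\left(-91 \right)} = \left(\frac{260}{17} + \frac{4 i \sqrt{82}}{15}\right) - \frac{-143 - 91}{4 \left(20 - 91\right)} = \left(\frac{260}{17} + \frac{4 i \sqrt{82}}{15}\right) - \frac{1}{4} \frac{1}{-71} \left(-234\right) = \left(\frac{260}{17} + \frac{4 i \sqrt{82}}{15}\right) - \frac{1}{4} \left(- \frac{1}{71}\right) \left(-234\right) = \left(\frac{260}{17} + \frac{4 i \sqrt{82}}{15}\right) - \frac{117}{142} = \frac{34931}{2414} + \frac{4 i \sqrt{82}}{15}$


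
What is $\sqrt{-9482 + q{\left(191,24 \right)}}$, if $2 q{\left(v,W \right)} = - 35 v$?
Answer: $\frac{i \sqrt{51298}}{2} \approx 113.25 i$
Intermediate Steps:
$q{\left(v,W \right)} = - \frac{35 v}{2}$ ($q{\left(v,W \right)} = \frac{\left(-35\right) v}{2} = - \frac{35 v}{2}$)
$\sqrt{-9482 + q{\left(191,24 \right)}} = \sqrt{-9482 - \frac{6685}{2}} = \sqrt{- \frac{25649}{2}} = \frac{i \sqrt{51298}}{2}$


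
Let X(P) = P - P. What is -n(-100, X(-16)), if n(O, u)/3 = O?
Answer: 300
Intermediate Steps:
X(P) = 0
n(O, u) = 3*O
-n(-100, X(-16)) = -3*(-100) = -1*(-300) = 300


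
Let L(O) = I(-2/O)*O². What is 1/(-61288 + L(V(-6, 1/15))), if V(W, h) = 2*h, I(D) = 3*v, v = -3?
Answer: -25/1532204 ≈ -1.6316e-5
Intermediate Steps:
I(D) = -9 (I(D) = 3*(-3) = -9)
L(O) = -9*O²
1/(-61288 + L(V(-6, 1/15))) = 1/(-61288 - 9*(2/15)²) = 1/(-61288 - 9*4/225) = 1/(-61288 - 4/25) = 1/(-1532204/25) = -25/1532204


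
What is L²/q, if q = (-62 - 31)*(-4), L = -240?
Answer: 4800/31 ≈ 154.84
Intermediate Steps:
q = 372 (q = -93*(-4) = 372)
L²/q = (-240)²/372 = 57600*(1/372) = 4800/31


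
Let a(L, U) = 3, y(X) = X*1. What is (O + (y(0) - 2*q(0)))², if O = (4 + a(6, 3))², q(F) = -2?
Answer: 2809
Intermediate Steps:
y(X) = X
O = 49 (O = (4 + 3)² = 7² = 49)
(O + (y(0) - 2*q(0)))² = (49 + (0 - 2*(-2)))² = (49 + (0 + 4))² = (49 + 4)² = 53² = 2809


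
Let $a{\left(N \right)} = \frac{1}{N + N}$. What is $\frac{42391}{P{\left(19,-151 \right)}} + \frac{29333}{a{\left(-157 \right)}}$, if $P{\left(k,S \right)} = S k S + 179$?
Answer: $- \frac{3991839107285}{433398} \approx -9.2106 \cdot 10^{6}$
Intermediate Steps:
$P{\left(k,S \right)} = 179 + k S^{2}$ ($P{\left(k,S \right)} = k S^{2} + 179 = 179 + k S^{2}$)
$a{\left(N \right)} = \frac{1}{2 N}$
$\frac{42391}{P{\left(19,-151 \right)}} + \frac{29333}{a{\left(-157 \right)}} = \frac{42391}{179 + 19 \left(-151\right)^{2}} + \frac{29333}{\frac{1}{2} \frac{1}{-157}} = \frac{42391}{179 + 19 \cdot 22801} + \frac{29333}{\frac{1}{2} \left(- \frac{1}{157}\right)} = \frac{42391}{179 + 433219} + \frac{29333}{- \frac{1}{314}} = \frac{42391}{433398} + 29333 \left(-314\right) = 42391 \cdot \frac{1}{433398} - 9210562 = \frac{42391}{433398} - 9210562 = - \frac{3991839107285}{433398}$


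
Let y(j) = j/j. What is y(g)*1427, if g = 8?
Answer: 1427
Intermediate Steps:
y(j) = 1
y(g)*1427 = 1*1427 = 1427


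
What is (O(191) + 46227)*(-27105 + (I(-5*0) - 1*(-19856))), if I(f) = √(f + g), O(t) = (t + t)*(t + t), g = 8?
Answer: -1392902599 + 384302*√2 ≈ -1.3924e+9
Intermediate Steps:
O(t) = 4*t² (O(t) = (2*t)*(2*t) = 4*t²)
I(f) = √(8 + f) (I(f) = √(f + 8) = √(8 + f))
(O(191) + 46227)*(-27105 + (I(-5*0) - 1*(-19856))) = (4*191² + 46227)*(-27105 + (√(8 - 5*0) - 1*(-19856))) = (4*36481 + 46227)*(-27105 + (√(8 + 0) + 19856)) = (145924 + 46227)*(-27105 + (√8 + 19856)) = 192151*(-27105 + (2*√2 + 19856)) = 192151*(-27105 + (19856 + 2*√2)) = 192151*(-7249 + 2*√2) = -1392902599 + 384302*√2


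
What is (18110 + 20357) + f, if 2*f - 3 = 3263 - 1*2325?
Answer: 77875/2 ≈ 38938.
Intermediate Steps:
f = 941/2 (f = 3/2 + (3263 - 1*2325)/2 = 3/2 + (3263 - 2325)/2 = 3/2 + (1/2)*938 = 3/2 + 469 = 941/2 ≈ 470.50)
(18110 + 20357) + f = (18110 + 20357) + 941/2 = 38467 + 941/2 = 77875/2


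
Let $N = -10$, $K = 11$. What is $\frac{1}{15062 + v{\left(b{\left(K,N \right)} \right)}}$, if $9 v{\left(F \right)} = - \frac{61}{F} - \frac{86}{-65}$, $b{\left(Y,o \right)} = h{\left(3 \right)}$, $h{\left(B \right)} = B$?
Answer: $\frac{1755}{26430103} \approx 6.6402 \cdot 10^{-5}$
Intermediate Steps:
$b{\left(Y,o \right)} = 3$
$v{\left(F \right)} = \frac{86}{585} - \frac{61}{9 F}$ ($v{\left(F \right)} = \frac{- \frac{61}{F} - \frac{86}{-65}}{9} = \frac{- \frac{61}{F} - - \frac{86}{65}}{9} = \frac{- \frac{61}{F} + \frac{86}{65}}{9} = \frac{\frac{86}{65} - \frac{61}{F}}{9} = \frac{86}{585} - \frac{61}{9 F}$)
$\frac{1}{15062 + v{\left(b{\left(K,N \right)} \right)}} = \frac{1}{15062 + \frac{-3965 + 86 \cdot 3}{585 \cdot 3}} = \frac{1}{15062 + \frac{1}{585} \cdot \frac{1}{3} \left(-3965 + 258\right)} = \frac{1}{15062 + \frac{1}{585} \cdot \frac{1}{3} \left(-3707\right)} = \frac{1}{15062 - \frac{3707}{1755}} = \frac{1}{\frac{26430103}{1755}} = \frac{1755}{26430103}$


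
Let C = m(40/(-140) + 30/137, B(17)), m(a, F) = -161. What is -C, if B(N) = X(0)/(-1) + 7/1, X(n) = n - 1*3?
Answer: 161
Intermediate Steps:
X(n) = -3 + n (X(n) = n - 3 = -3 + n)
B(N) = 10 (B(N) = (-3 + 0)/(-1) + 7/1 = -3*(-1) + 7*1 = 3 + 7 = 10)
C = -161
-C = -1*(-161) = 161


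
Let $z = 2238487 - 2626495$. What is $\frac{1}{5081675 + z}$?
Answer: $\frac{1}{4693667} \approx 2.1305 \cdot 10^{-7}$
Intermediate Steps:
$z = -388008$ ($z = 2238487 - 2626495 = -388008$)
$\frac{1}{5081675 + z} = \frac{1}{5081675 - 388008} = \frac{1}{4693667}$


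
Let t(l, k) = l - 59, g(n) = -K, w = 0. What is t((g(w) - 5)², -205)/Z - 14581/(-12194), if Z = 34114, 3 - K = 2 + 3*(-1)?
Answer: 35548893/29713294 ≈ 1.1964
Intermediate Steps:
K = 4 (K = 3 - (2 + 3*(-1)) = 3 - (2 - 3) = 3 - 1*(-1) = 3 + 1 = 4)
g(n) = -4 (g(n) = -1*4 = -4)
t(l, k) = -59 + l
t((g(w) - 5)², -205)/Z - 14581/(-12194) = (-59 + (-4 - 5)²)/34114 - 14581/(-12194) = (-59 + (-9)²)*(1/34114) - 14581*(-1/12194) = (-59 + 81)*(1/34114) + 2083/1742 = 22*(1/34114) + 2083/1742 = 11/17057 + 2083/1742 = 35548893/29713294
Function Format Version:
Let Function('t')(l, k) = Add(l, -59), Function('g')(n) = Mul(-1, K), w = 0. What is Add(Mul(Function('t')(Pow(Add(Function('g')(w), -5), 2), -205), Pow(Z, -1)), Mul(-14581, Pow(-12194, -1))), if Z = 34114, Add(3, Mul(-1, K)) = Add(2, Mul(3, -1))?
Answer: Rational(35548893, 29713294) ≈ 1.1964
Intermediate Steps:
K = 4 (K = Add(3, Mul(-1, Add(2, Mul(3, -1)))) = Add(3, Mul(-1, Add(2, -3))) = Add(3, Mul(-1, -1)) = Add(3, 1) = 4)
Function('g')(n) = -4 (Function('g')(n) = Mul(-1, 4) = -4)
Function('t')(l, k) = Add(-59, l)
Add(Mul(Function('t')(Pow(Add(Function('g')(w), -5), 2), -205), Pow(Z, -1)), Mul(-14581, Pow(-12194, -1))) = Add(Mul(Add(-59, Pow(Add(-4, -5), 2)), Pow(34114, -1)), Mul(-14581, Pow(-12194, -1))) = Add(Mul(Add(-59, Pow(-9, 2)), Rational(1, 34114)), Mul(-14581, Rational(-1, 12194))) = Add(Mul(Add(-59, 81), Rational(1, 34114)), Rational(2083, 1742)) = Add(Mul(22, Rational(1, 34114)), Rational(2083, 1742)) = Add(Rational(11, 17057), Rational(2083, 1742)) = Rational(35548893, 29713294)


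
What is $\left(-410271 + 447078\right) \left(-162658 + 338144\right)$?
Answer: $6459113202$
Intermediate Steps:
$\left(-410271 + 447078\right) \left(-162658 + 338144\right) = 36807 \cdot 175486 = 6459113202$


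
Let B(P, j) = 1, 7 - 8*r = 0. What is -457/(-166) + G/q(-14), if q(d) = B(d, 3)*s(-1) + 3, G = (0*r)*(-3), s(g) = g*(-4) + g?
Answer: 457/166 ≈ 2.7530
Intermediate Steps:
r = 7/8 (r = 7/8 - 1/8*0 = 7/8 + 0 = 7/8 ≈ 0.87500)
s(g) = -3*g (s(g) = -4*g + g = -3*g)
G = 0 (G = (0*(7/8))*(-3) = 0*(-3) = 0)
q(d) = 6 (q(d) = 1*(-3*(-1)) + 3 = 1*3 + 3 = 3 + 3 = 6)
-457/(-166) + G/q(-14) = -457/(-166) + 0/6 = -457*(-1/166) + 0*(1/6) = 457/166 + 0 = 457/166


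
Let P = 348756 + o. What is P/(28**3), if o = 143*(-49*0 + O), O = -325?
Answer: 6169/448 ≈ 13.770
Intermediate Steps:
o = -46475 (o = 143*(-49*0 - 325) = 143*(0 - 325) = 143*(-325) = -46475)
P = 302281 (P = 348756 - 46475 = 302281)
P/(28**3) = 302281/(28**3) = 302281/21952 = 302281*(1/21952) = 6169/448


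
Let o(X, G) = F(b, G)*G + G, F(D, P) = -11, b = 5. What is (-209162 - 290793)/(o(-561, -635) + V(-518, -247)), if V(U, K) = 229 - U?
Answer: -499955/7097 ≈ -70.446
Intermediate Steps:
o(X, G) = -10*G (o(X, G) = -11*G + G = -10*G)
(-209162 - 290793)/(o(-561, -635) + V(-518, -247)) = (-209162 - 290793)/(-10*(-635) + (229 - 1*(-518))) = -499955/(6350 + (229 + 518)) = -499955/(6350 + 747) = -499955/7097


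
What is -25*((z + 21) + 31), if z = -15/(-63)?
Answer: -27425/21 ≈ -1306.0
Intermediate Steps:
z = 5/21 (z = -15*(-1/63) = 5/21 ≈ 0.23810)
-25*((z + 21) + 31) = -25*((5/21 + 21) + 31) = -25*(446/21 + 31) = -25*1097/21 = -27425/21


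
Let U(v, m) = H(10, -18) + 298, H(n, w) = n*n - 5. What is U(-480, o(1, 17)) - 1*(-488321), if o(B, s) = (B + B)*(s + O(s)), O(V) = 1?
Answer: 488714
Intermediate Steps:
H(n, w) = -5 + n² (H(n, w) = n² - 5 = -5 + n²)
o(B, s) = 2*B*(1 + s) (o(B, s) = (B + B)*(s + 1) = (2*B)*(1 + s) = 2*B*(1 + s))
U(v, m) = 393 (U(v, m) = (-5 + 10²) + 298 = (-5 + 100) + 298 = 95 + 298 = 393)
U(-480, o(1, 17)) - 1*(-488321) = 393 - 1*(-488321) = 393 + 488321 = 488714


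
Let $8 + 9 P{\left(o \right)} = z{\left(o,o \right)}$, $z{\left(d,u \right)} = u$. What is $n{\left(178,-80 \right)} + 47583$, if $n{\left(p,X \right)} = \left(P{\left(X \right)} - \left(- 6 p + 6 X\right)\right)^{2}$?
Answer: $\frac{195510559}{81} \approx 2.4137 \cdot 10^{6}$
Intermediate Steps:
$P{\left(o \right)} = - \frac{8}{9} + \frac{o}{9}$
$n{\left(p,X \right)} = \left(- \frac{8}{9} + 6 p - \frac{53 X}{9}\right)^{2}$ ($n{\left(p,X \right)} = \left(\left(- \frac{8}{9} + \frac{X}{9}\right) - \left(- 6 p + 6 X\right)\right)^{2} = \left(- \frac{8}{9} + 6 p - \frac{53 X}{9}\right)^{2}$)
$n{\left(178,-80 \right)} + 47583 = \frac{\left(-8 - -4240 + 54 \cdot 178\right)^{2}}{81} + 47583 = \frac{\left(-8 + 4240 + 9612\right)^{2}}{81} + 47583 = \frac{13844^{2}}{81} + 47583 = \frac{1}{81} \cdot 191656336 + 47583 = \frac{191656336}{81} + 47583 = \frac{195510559}{81}$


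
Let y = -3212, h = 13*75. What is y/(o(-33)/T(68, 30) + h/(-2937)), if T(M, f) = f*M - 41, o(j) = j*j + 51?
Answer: -6285951452/466385 ≈ -13478.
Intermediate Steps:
h = 975
o(j) = 51 + j² (o(j) = j² + 51 = 51 + j²)
T(M, f) = -41 + M*f (T(M, f) = M*f - 41 = -41 + M*f)
y/(o(-33)/T(68, 30) + h/(-2937)) = -3212/((51 + (-33)²)/(-41 + 68*30) + 975/(-2937)) = -3212/((51 + 1089)/(-41 + 2040) + 975*(-1/2937)) = -3212/(1140/1999 - 325/979) = -3212/466385/1957021 = -3212*1957021/466385 = -6285951452/466385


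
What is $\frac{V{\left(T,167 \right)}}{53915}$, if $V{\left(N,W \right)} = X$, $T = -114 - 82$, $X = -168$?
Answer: $- \frac{168}{53915} \approx -0.003116$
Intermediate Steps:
$T = -196$
$V{\left(N,W \right)} = -168$
$\frac{V{\left(T,167 \right)}}{53915} = - \frac{168}{53915}$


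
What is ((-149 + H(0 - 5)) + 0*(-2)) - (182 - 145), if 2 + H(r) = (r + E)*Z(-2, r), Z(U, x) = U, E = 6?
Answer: -190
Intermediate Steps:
H(r) = -14 - 2*r (H(r) = -2 + (r + 6)*(-2) = -2 + (6 + r)*(-2) = -2 + (-12 - 2*r) = -14 - 2*r)
((-149 + H(0 - 5)) + 0*(-2)) - (182 - 145) = ((-149 + (-14 - 2*(0 - 5))) + 0*(-2)) - (182 - 145) = ((-149 + (-14 - 2*(-5))) + 0) - 1*37 = ((-149 + (-14 + 10)) + 0) - 37 = ((-149 - 4) + 0) - 37 = (-153 + 0) - 37 = -153 - 37 = -190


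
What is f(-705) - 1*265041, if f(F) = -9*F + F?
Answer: -259401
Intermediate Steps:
f(F) = -8*F
f(-705) - 1*265041 = -8*(-705) - 1*265041 = 5640 - 265041 = -259401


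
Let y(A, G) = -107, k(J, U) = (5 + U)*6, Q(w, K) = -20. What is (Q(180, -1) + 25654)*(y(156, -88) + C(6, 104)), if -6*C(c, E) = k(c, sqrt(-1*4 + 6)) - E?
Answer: -7280056/3 - 25634*sqrt(2) ≈ -2.4629e+6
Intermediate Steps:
k(J, U) = 30 + 6*U
C(c, E) = -5 - sqrt(2) + E/6 (C(c, E) = -((30 + 6*sqrt(-1*4 + 6)) - E)/6 = -((30 + 6*sqrt(-4 + 6)) - E)/6 = -((30 + 6*sqrt(2)) - E)/6 = -(30 - E + 6*sqrt(2))/6 = -5 - sqrt(2) + E/6)
(Q(180, -1) + 25654)*(y(156, -88) + C(6, 104)) = (-20 + 25654)*(-107 + (-5 - sqrt(2) + (1/6)*104)) = 25634*(-107 + (-5 - sqrt(2) + 52/3)) = 25634*(-107 + (37/3 - sqrt(2))) = 25634*(-284/3 - sqrt(2)) = -7280056/3 - 25634*sqrt(2)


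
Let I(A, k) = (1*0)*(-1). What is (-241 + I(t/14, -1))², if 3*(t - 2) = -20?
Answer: 58081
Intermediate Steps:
t = -14/3 (t = 2 + (⅓)*(-20) = 2 - 20/3 = -14/3 ≈ -4.6667)
I(A, k) = 0 (I(A, k) = 0*(-1) = 0)
(-241 + I(t/14, -1))² = (-241 + 0)² = (-241)² = 58081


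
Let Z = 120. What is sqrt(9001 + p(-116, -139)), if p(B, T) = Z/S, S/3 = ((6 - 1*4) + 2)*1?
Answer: sqrt(9011) ≈ 94.926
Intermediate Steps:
S = 12 (S = 3*(((6 - 1*4) + 2)*1) = 3*(((6 - 4) + 2)*1) = 3*((2 + 2)*1) = 3*(4*1) = 3*4 = 12)
p(B, T) = 10 (p(B, T) = 120/12 = 120*(1/12) = 10)
sqrt(9001 + p(-116, -139)) = sqrt(9001 + 10) = sqrt(9011)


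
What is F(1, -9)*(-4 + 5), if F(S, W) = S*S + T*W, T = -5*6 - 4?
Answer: 307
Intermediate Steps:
T = -34 (T = -30 - 4 = -34)
F(S, W) = S² - 34*W (F(S, W) = S*S - 34*W = S² - 34*W)
F(1, -9)*(-4 + 5) = (1² - 34*(-9))*(-4 + 5) = (1 + 306)*1 = 307*1 = 307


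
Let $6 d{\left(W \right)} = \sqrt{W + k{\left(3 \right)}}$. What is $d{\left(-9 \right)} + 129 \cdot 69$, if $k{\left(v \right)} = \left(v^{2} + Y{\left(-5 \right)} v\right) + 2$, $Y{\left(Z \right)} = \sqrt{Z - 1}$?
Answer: $8901 + \frac{\sqrt{2 + 3 i \sqrt{6}}}{6} \approx 8901.4 + 0.27928 i$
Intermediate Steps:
$Y{\left(Z \right)} = \sqrt{-1 + Z}$
$k{\left(v \right)} = 2 + v^{2} + i v \sqrt{6}$ ($k{\left(v \right)} = \left(v^{2} + \sqrt{-1 - 5} v\right) + 2 = \left(v^{2} + \sqrt{-6} v\right) + 2 = \left(v^{2} + i \sqrt{6} v\right) + 2 = \left(v^{2} + i v \sqrt{6}\right) + 2 = 2 + v^{2} + i v \sqrt{6}$)
$d{\left(W \right)} = \frac{\sqrt{11 + W + 3 i \sqrt{6}}}{6}$ ($d{\left(W \right)} = \frac{\sqrt{W + \left(2 + 3^{2} + i 3 \sqrt{6}\right)}}{6} = \frac{\sqrt{W + \left(2 + 9 + 3 i \sqrt{6}\right)}}{6} = \frac{\sqrt{W + \left(11 + 3 i \sqrt{6}\right)}}{6} = \frac{\sqrt{11 + W + 3 i \sqrt{6}}}{6}$)
$d{\left(-9 \right)} + 129 \cdot 69 = \frac{\sqrt{11 - 9 + 3 i \sqrt{6}}}{6} + 129 \cdot 69 = \frac{\sqrt{2 + 3 i \sqrt{6}}}{6} + 8901 = 8901 + \frac{\sqrt{2 + 3 i \sqrt{6}}}{6}$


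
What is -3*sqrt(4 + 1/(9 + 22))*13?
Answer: -195*sqrt(155)/31 ≈ -78.314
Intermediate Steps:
-3*sqrt(4 + 1/(9 + 22))*13 = -3*sqrt(4 + 1/31)*13 = -15*sqrt(155)/31*13 = -195*sqrt(155)/31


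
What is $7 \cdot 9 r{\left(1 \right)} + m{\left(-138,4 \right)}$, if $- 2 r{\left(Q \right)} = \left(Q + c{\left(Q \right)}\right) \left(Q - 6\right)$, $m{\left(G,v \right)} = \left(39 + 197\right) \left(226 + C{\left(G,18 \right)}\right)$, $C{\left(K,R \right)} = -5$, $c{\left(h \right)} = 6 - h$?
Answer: $53101$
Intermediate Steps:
$m{\left(G,v \right)} = 52156$ ($m{\left(G,v \right)} = \left(39 + 197\right) \left(226 - 5\right) = 236 \cdot 221 = 52156$)
$r{\left(Q \right)} = 18 - 3 Q$ ($r{\left(Q \right)} = - \frac{\left(Q - \left(-6 + Q\right)\right) \left(Q - 6\right)}{2} = - \frac{6 \left(-6 + Q\right)}{2} = - \frac{-36 + 6 Q}{2} = 18 - 3 Q$)
$7 \cdot 9 r{\left(1 \right)} + m{\left(-138,4 \right)} = 7 \cdot 9 \left(18 - 3\right) + 52156 = 63 \left(18 - 3\right) + 52156 = 63 \cdot 15 + 52156 = 945 + 52156 = 53101$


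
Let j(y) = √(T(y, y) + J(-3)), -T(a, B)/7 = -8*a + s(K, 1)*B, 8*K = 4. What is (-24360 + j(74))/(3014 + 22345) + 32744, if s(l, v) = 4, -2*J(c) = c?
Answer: 276776912/8453 + √8294/50718 ≈ 32743.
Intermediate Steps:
K = ½ (K = (⅛)*4 = ½ ≈ 0.50000)
J(c) = -c/2
T(a, B) = -28*B + 56*a (T(a, B) = -7*(-8*a + 4*B) = -28*B + 56*a)
j(y) = √(3/2 + 28*y) (j(y) = √((-28*y + 56*y) - ½*(-3)) = √(28*y + 3/2) = √(3/2 + 28*y))
(-24360 + j(74))/(3014 + 22345) + 32744 = (-24360 + √(6 + 112*74)/2)/(3014 + 22345) + 32744 = (-24360 + √(6 + 8288)/2)/25359 + 32744 = (-24360 + √8294/2)*(1/25359) + 32744 = (-8120/8453 + √8294/50718) + 32744 = 276776912/8453 + √8294/50718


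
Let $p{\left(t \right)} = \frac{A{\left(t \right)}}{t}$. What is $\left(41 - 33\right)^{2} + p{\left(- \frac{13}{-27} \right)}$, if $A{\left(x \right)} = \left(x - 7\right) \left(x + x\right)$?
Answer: $\frac{1376}{27} \approx 50.963$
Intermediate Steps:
$A{\left(x \right)} = 2 x \left(-7 + x\right)$ ($A{\left(x \right)} = \left(-7 + x\right) 2 x = 2 x \left(-7 + x\right)$)
$p{\left(t \right)} = -14 + 2 t$ ($p{\left(t \right)} = \frac{2 t \left(-7 + t\right)}{t} = -14 + 2 t$)
$\left(41 - 33\right)^{2} + p{\left(- \frac{13}{-27} \right)} = \left(41 - 33\right)^{2} - \left(14 - 2 \left(- \frac{13}{-27}\right)\right) = 8^{2} - \left(14 - 2 \left(\left(-13\right) \left(- \frac{1}{27}\right)\right)\right) = 64 + \left(-14 + 2 \cdot \frac{13}{27}\right) = 64 + \left(-14 + \frac{26}{27}\right) = 64 - \frac{352}{27} = \frac{1376}{27}$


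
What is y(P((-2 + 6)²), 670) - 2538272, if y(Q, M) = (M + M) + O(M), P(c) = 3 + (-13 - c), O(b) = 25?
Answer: -2536907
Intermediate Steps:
P(c) = -10 - c
y(Q, M) = 25 + 2*M (y(Q, M) = (M + M) + 25 = 2*M + 25 = 25 + 2*M)
y(P((-2 + 6)²), 670) - 2538272 = (25 + 2*670) - 2538272 = (25 + 1340) - 2538272 = 1365 - 2538272 = -2536907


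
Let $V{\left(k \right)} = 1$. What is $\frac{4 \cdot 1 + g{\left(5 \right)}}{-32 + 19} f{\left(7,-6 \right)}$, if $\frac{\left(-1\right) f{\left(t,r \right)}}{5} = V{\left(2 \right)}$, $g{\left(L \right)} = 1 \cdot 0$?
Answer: $\frac{20}{13} \approx 1.5385$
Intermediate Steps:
$g{\left(L \right)} = 0$
$f{\left(t,r \right)} = -5$ ($f{\left(t,r \right)} = \left(-5\right) 1 = -5$)
$\frac{4 \cdot 1 + g{\left(5 \right)}}{-32 + 19} f{\left(7,-6 \right)} = \frac{4 \cdot 1 + 0}{-32 + 19} \left(-5\right) = \frac{4 + 0}{-13} \left(-5\right) = 4 \left(- \frac{1}{13}\right) \left(-5\right) = \left(- \frac{4}{13}\right) \left(-5\right) = \frac{20}{13}$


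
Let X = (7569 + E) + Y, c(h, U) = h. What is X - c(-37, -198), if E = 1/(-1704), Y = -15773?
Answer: -13916569/1704 ≈ -8167.0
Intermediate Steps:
E = -1/1704 ≈ -0.00058685
X = -13979617/1704 (X = (7569 - 1/1704) - 15773 = 12897575/1704 - 15773 = -13979617/1704 ≈ -8204.0)
X - c(-37, -198) = -13979617/1704 - 1*(-37) = -13979617/1704 + 37 = -13916569/1704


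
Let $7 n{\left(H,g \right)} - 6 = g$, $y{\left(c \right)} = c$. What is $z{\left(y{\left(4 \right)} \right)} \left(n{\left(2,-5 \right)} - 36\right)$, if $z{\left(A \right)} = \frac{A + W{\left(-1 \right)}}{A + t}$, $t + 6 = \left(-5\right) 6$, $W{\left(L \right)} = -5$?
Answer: $- \frac{251}{224} \approx -1.1205$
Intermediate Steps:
$n{\left(H,g \right)} = \frac{6}{7} + \frac{g}{7}$
$t = -36$ ($t = -6 - 30 = -36$)
$z{\left(A \right)} = \frac{-5 + A}{-36 + A}$ ($z{\left(A \right)} = \frac{A - 5}{A - 36} = \frac{-5 + A}{-36 + A}$)
$z{\left(y{\left(4 \right)} \right)} \left(n{\left(2,-5 \right)} - 36\right) = \frac{-5 + 4}{-36 + 4} \left(\left(\frac{6}{7} + \frac{1}{7} \left(-5\right)\right) - 36\right) = \frac{1}{-32} \left(-1\right) \left(\left(\frac{6}{7} - \frac{5}{7}\right) - 36\right) = \left(- \frac{1}{32}\right) \left(-1\right) \left(\frac{1}{7} - 36\right) = \frac{1}{32} \left(- \frac{251}{7}\right) = - \frac{251}{224}$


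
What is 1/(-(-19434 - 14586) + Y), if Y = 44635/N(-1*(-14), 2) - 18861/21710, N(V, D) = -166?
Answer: 900965/30407790106 ≈ 2.9629e-5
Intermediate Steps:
Y = -243039194/900965 (Y = 44635/(-166) - 18861/21710 = 44635*(-1/166) - 18861*1/21710 = -44635/166 - 18861/21710 = -243039194/900965 ≈ -269.75)
1/(-(-19434 - 14586) + Y) = 1/(-(-19434 - 14586) - 243039194/900965) = 1/(-1*(-34020) - 243039194/900965) = 1/(34020 - 243039194/900965) = 1/(30407790106/900965) = 900965/30407790106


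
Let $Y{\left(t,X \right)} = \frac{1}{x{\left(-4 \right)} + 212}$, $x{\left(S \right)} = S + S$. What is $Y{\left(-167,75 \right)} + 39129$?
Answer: $\frac{7982317}{204} \approx 39129.0$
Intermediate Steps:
$x{\left(S \right)} = 2 S$
$Y{\left(t,X \right)} = \frac{1}{204}$ ($Y{\left(t,X \right)} = \frac{1}{2 \left(-4\right) + 212} = \frac{1}{-8 + 212} = \frac{1}{204}$)
$Y{\left(-167,75 \right)} + 39129 = \frac{1}{204} + 39129 = \frac{7982317}{204}$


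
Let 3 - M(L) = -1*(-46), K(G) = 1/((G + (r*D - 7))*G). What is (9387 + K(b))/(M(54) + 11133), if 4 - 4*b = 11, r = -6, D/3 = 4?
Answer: 21224023/25074490 ≈ 0.84644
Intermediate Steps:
D = 12 (D = 3*4 = 12)
b = -7/4 (b = 1 - ¼*11 = 1 - 11/4 = -7/4 ≈ -1.7500)
K(G) = 1/(G*(-79 + G)) (K(G) = 1/((G + (-6*12 - 7))*G) = 1/((G + (-72 - 7))*G) = 1/((G - 79)*G) = 1/((-79 + G)*G) = 1/(G*(-79 + G)))
M(L) = -43 (M(L) = 3 - (-1)*(-46) = 3 - 1*46 = 3 - 46 = -43)
(9387 + K(b))/(M(54) + 11133) = (9387 + 1/((-7/4)*(-79 - 7/4)))/(-43 + 11133) = (9387 - 4/(7*(-323/4)))/11090 = (9387 - 4/7*(-4/323))*(1/11090) = (9387 + 16/2261)*(1/11090) = (21224023/2261)*(1/11090) = 21224023/25074490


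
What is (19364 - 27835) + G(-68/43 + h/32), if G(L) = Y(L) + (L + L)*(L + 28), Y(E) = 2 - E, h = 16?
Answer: -15764829/1849 ≈ -8526.1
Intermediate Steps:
G(L) = 2 - L + 2*L*(28 + L) (G(L) = (2 - L) + (L + L)*(L + 28) = (2 - L) + (2*L)*(28 + L) = (2 - L) + 2*L*(28 + L) = 2 - L + 2*L*(28 + L))
(19364 - 27835) + G(-68/43 + h/32) = (19364 - 27835) + (2 + 2*(-68/43 + 16/32)² + 55*(-68/43 + 16/32)) = -8471 + (2 + 2*(-68*1/43 + 16*(1/32))² + 55*(-68*1/43 + 16*(1/32))) = -8471 + (2 + 2*(-68/43 + ½)² + 55*(-68/43 + ½)) = -8471 + (2 + 2*(-93/86)² + 55*(-93/86)) = -8471 + (2 + 2*(8649/7396) - 5115/86) = -8471 + (2 + 8649/3698 - 5115/86) = -8471 - 101950/1849 = -15764829/1849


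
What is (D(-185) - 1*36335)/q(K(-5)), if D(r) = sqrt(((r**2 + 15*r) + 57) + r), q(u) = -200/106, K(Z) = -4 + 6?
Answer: 385151/20 - 53*sqrt(31322)/100 ≈ 19164.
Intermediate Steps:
K(Z) = 2
q(u) = -100/53 (q(u) = -200*1/106 = -100/53)
D(r) = sqrt(57 + r**2 + 16*r) (D(r) = sqrt((57 + r**2 + 15*r) + r) = sqrt(57 + r**2 + 16*r))
(D(-185) - 1*36335)/q(K(-5)) = (sqrt(57 + (-185)**2 + 16*(-185)) - 1*36335)/(-100/53) = (sqrt(57 + 34225 - 2960) - 36335)*(-53/100) = (sqrt(31322) - 36335)*(-53/100) = (-36335 + sqrt(31322))*(-53/100) = 385151/20 - 53*sqrt(31322)/100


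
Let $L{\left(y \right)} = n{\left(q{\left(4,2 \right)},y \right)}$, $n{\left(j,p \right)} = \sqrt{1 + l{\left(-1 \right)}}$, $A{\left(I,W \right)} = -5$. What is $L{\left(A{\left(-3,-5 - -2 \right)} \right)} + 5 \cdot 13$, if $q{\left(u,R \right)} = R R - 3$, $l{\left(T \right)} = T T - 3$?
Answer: $65 + i \approx 65.0 + 1.0 i$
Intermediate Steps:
$l{\left(T \right)} = -3 + T^{2}$ ($l{\left(T \right)} = T^{2} - 3 = -3 + T^{2}$)
$q{\left(u,R \right)} = -3 + R^{2}$ ($q{\left(u,R \right)} = R^{2} - 3 = -3 + R^{2}$)
$n{\left(j,p \right)} = i$ ($n{\left(j,p \right)} = \sqrt{1 - \left(3 - \left(-1\right)^{2}\right)} = \sqrt{1 + \left(-3 + 1\right)} = \sqrt{1 - 2} = \sqrt{-1} = i$)
$L{\left(y \right)} = i$
$L{\left(A{\left(-3,-5 - -2 \right)} \right)} + 5 \cdot 13 = i + 5 \cdot 13 = i + 65 = 65 + i$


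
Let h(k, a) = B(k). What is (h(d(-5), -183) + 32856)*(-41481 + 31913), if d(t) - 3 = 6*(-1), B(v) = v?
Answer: -314337504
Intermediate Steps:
d(t) = -3 (d(t) = 3 + 6*(-1) = 3 - 6 = -3)
h(k, a) = k
(h(d(-5), -183) + 32856)*(-41481 + 31913) = (-3 + 32856)*(-41481 + 31913) = 32853*(-9568) = -314337504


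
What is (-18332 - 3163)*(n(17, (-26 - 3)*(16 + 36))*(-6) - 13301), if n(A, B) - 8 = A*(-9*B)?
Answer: 30043411035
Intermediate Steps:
n(A, B) = 8 - 9*A*B (n(A, B) = 8 + A*(-9*B) = 8 - 9*A*B)
(-18332 - 3163)*(n(17, (-26 - 3)*(16 + 36))*(-6) - 13301) = (-18332 - 3163)*((8 - 9*17*(-26 - 3)*(16 + 36))*(-6) - 13301) = -21495*((8 - 9*17*(-29*52))*(-6) - 13301) = -21495*((8 - 9*17*(-1508))*(-6) - 13301) = -21495*((8 + 230724)*(-6) - 13301) = -21495*(230732*(-6) - 13301) = -21495*(-1384392 - 13301) = -21495*(-1397693) = 30043411035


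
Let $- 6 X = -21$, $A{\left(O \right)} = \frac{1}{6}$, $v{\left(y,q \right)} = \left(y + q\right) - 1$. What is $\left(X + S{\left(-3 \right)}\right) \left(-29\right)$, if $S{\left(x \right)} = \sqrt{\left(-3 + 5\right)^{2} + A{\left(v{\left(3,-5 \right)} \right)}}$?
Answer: $- \frac{203}{2} - \frac{145 \sqrt{6}}{6} \approx -160.7$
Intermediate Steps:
$v{\left(y,q \right)} = -1 + q + y$ ($v{\left(y,q \right)} = \left(q + y\right) - 1 = -1 + q + y$)
$A{\left(O \right)} = \frac{1}{6}$
$X = \frac{7}{2}$ ($X = \left(- \frac{1}{6}\right) \left(-21\right) = \frac{7}{2} \approx 3.5$)
$S{\left(x \right)} = \frac{5 \sqrt{6}}{6}$ ($S{\left(x \right)} = \sqrt{\left(-3 + 5\right)^{2} + \frac{1}{6}} = \sqrt{2^{2} + \frac{1}{6}} = \sqrt{4 + \frac{1}{6}} = \sqrt{\frac{25}{6}} = \frac{5 \sqrt{6}}{6}$)
$\left(X + S{\left(-3 \right)}\right) \left(-29\right) = \left(\frac{7}{2} + \frac{5 \sqrt{6}}{6}\right) \left(-29\right) = - \frac{203}{2} - \frac{145 \sqrt{6}}{6}$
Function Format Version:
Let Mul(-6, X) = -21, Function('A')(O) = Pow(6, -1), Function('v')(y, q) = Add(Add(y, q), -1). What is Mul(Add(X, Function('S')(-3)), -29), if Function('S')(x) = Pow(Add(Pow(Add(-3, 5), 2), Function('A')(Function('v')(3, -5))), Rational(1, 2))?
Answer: Add(Rational(-203, 2), Mul(Rational(-145, 6), Pow(6, Rational(1, 2)))) ≈ -160.70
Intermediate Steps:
Function('v')(y, q) = Add(-1, q, y) (Function('v')(y, q) = Add(Add(q, y), -1) = Add(-1, q, y))
Function('A')(O) = Rational(1, 6)
X = Rational(7, 2) (X = Mul(Rational(-1, 6), -21) = Rational(7, 2) ≈ 3.5000)
Function('S')(x) = Mul(Rational(5, 6), Pow(6, Rational(1, 2))) (Function('S')(x) = Pow(Add(Pow(Add(-3, 5), 2), Rational(1, 6)), Rational(1, 2)) = Pow(Add(Pow(2, 2), Rational(1, 6)), Rational(1, 2)) = Pow(Add(4, Rational(1, 6)), Rational(1, 2)) = Pow(Rational(25, 6), Rational(1, 2)) = Mul(Rational(5, 6), Pow(6, Rational(1, 2))))
Mul(Add(X, Function('S')(-3)), -29) = Mul(Add(Rational(7, 2), Mul(Rational(5, 6), Pow(6, Rational(1, 2)))), -29) = Add(Rational(-203, 2), Mul(Rational(-145, 6), Pow(6, Rational(1, 2))))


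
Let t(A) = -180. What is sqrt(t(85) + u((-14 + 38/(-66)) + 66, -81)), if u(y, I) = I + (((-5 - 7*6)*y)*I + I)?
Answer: 3*sqrt(2627449)/11 ≈ 442.07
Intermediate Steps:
u(y, I) = 2*I - 47*I*y (u(y, I) = I + (((-5 - 42)*y)*I + I) = I + ((-47*y)*I + I) = I + (-47*I*y + I) = I + (I - 47*I*y) = 2*I - 47*I*y)
sqrt(t(85) + u((-14 + 38/(-66)) + 66, -81)) = sqrt(-180 - 81*(2 - 47*((-14 + 38/(-66)) + 66))) = sqrt(-180 - 81*(2 - 47*((-14 + 38*(-1/66)) + 66))) = sqrt(-180 - 81*(2 - 47*((-14 - 19/33) + 66))) = sqrt(-180 - 81*(2 - 47*(-481/33 + 66))) = sqrt(-180 - 81*(2 - 47*1697/33)) = sqrt(-180 - 81*(2 - 79759/33)) = sqrt(-180 - 81*(-79693/33)) = sqrt(-180 + 2151711/11) = sqrt(2149731/11) = 3*sqrt(2627449)/11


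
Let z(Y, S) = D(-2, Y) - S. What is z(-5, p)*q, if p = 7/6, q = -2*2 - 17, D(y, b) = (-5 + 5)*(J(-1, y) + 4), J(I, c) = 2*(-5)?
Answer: 49/2 ≈ 24.500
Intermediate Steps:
J(I, c) = -10
D(y, b) = 0 (D(y, b) = (-5 + 5)*(-10 + 4) = 0*(-6) = 0)
q = -21 (q = -4 - 17 = -21)
p = 7/6 (p = 7*(⅙) = 7/6 ≈ 1.1667)
z(Y, S) = -S (z(Y, S) = 0 - S = -S)
z(-5, p)*q = -1*7/6*(-21) = -7/6*(-21) = 49/2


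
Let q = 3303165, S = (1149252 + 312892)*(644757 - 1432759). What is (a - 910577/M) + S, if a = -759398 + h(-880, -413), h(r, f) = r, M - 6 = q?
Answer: -3805824957748181363/3303171 ≈ -1.1522e+12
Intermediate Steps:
S = -1152172396288 (S = 1462144*(-788002) = -1152172396288)
M = 3303171 (M = 6 + 3303165 = 3303171)
a = -760278 (a = -759398 - 880 = -760278)
(a - 910577/M) + S = (-760278 - 910577/3303171) - 1152172396288 = -2511329152115/3303171 - 1152172396288 = -3805824957748181363/3303171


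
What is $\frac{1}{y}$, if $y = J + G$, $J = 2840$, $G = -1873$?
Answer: $\frac{1}{967} \approx 0.0010341$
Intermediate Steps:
$y = 967$ ($y = 2840 - 1873 = 967$)
$\frac{1}{y} = \frac{1}{967}$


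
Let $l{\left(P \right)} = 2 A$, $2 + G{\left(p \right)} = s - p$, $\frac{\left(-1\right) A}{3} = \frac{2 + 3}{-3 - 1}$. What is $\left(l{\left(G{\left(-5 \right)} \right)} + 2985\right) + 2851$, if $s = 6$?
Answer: $\frac{11687}{2} \approx 5843.5$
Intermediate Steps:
$A = \frac{15}{4}$ ($A = - 3 \frac{2 + 3}{-3 - 1} = - 3 \frac{5}{-4} = - 3 \cdot 5 \left(- \frac{1}{4}\right) = \left(-3\right) \left(- \frac{5}{4}\right) = \frac{15}{4} \approx 3.75$)
$G{\left(p \right)} = 4 - p$ ($G{\left(p \right)} = -2 - \left(-6 + p\right) = 4 - p$)
$l{\left(P \right)} = \frac{15}{2}$ ($l{\left(P \right)} = 2 \cdot \frac{15}{4} = \frac{15}{2}$)
$\left(l{\left(G{\left(-5 \right)} \right)} + 2985\right) + 2851 = \left(\frac{15}{2} + 2985\right) + 2851 = \frac{5985}{2} + 2851 = \frac{11687}{2}$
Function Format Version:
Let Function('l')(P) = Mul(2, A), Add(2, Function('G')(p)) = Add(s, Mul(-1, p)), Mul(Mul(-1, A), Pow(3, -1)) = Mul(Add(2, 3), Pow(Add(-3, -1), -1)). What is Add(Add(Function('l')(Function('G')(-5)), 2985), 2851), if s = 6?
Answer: Rational(11687, 2) ≈ 5843.5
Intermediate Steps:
A = Rational(15, 4) (A = Mul(-3, Mul(Add(2, 3), Pow(Add(-3, -1), -1))) = Mul(-3, Mul(5, Pow(-4, -1))) = Mul(-3, Mul(5, Rational(-1, 4))) = Mul(-3, Rational(-5, 4)) = Rational(15, 4) ≈ 3.7500)
Function('G')(p) = Add(4, Mul(-1, p)) (Function('G')(p) = Add(-2, Add(6, Mul(-1, p))) = Add(4, Mul(-1, p)))
Function('l')(P) = Rational(15, 2) (Function('l')(P) = Mul(2, Rational(15, 4)) = Rational(15, 2))
Add(Add(Function('l')(Function('G')(-5)), 2985), 2851) = Add(Add(Rational(15, 2), 2985), 2851) = Add(Rational(5985, 2), 2851) = Rational(11687, 2)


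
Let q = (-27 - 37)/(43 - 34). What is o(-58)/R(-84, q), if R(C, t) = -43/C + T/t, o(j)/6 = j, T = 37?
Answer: 467712/6305 ≈ 74.181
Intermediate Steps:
o(j) = 6*j
q = -64/9 ≈ -7.1111
R(C, t) = -43/C + 37/t
o(-58)/R(-84, q) = (6*(-58))/(-43/(-84) + 37/(-64/9)) = -348/(-43*(-1/84) + 37*(-9/64)) = -348/(43/84 - 333/64) = -348/(-6305/1344) = -348*(-1344/6305) = 467712/6305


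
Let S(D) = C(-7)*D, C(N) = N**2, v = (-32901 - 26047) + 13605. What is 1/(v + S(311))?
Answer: -1/30104 ≈ -3.3218e-5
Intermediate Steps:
v = -45343 (v = -58948 + 13605 = -45343)
S(D) = 49*D (S(D) = (-7)**2*D = 49*D)
1/(v + S(311)) = 1/(-45343 + 49*311) = 1/(-45343 + 15239) = 1/(-30104) = -1/30104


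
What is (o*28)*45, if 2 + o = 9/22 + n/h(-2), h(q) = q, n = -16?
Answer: 88830/11 ≈ 8075.5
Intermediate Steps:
o = 141/22 (o = -2 + (9/22 - 16/(-2)) = -2 + (9*(1/22) - 16*(-1/2)) = -2 + (9/22 + 8) = -2 + 185/22 = 141/22 ≈ 6.4091)
(o*28)*45 = ((141/22)*28)*45 = (1974/11)*45 = 88830/11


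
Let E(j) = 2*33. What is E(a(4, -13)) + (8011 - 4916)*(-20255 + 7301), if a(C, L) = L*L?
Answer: -40092564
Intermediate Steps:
a(C, L) = L**2
E(j) = 66
E(a(4, -13)) + (8011 - 4916)*(-20255 + 7301) = 66 + (8011 - 4916)*(-20255 + 7301) = 66 + 3095*(-12954) = 66 - 40092630 = -40092564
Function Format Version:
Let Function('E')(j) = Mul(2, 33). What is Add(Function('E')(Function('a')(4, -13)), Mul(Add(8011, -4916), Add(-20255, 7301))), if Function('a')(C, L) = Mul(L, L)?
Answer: -40092564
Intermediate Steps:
Function('a')(C, L) = Pow(L, 2)
Function('E')(j) = 66
Add(Function('E')(Function('a')(4, -13)), Mul(Add(8011, -4916), Add(-20255, 7301))) = Add(66, Mul(Add(8011, -4916), Add(-20255, 7301))) = Add(66, Mul(3095, -12954)) = Add(66, -40092630) = -40092564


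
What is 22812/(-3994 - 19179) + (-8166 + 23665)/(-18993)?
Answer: -792426643/440124789 ≈ -1.8005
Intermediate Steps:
22812/(-3994 - 19179) + (-8166 + 23665)/(-18993) = 22812/(-23173) + 15499*(-1/18993) = 22812*(-1/23173) - 15499/18993 = -22812/23173 - 15499/18993 = -792426643/440124789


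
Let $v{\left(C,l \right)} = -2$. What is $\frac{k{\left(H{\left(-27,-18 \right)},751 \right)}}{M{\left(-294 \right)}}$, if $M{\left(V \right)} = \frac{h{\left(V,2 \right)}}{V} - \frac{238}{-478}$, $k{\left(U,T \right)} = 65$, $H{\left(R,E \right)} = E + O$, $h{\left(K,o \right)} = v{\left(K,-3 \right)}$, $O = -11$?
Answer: $\frac{175665}{1364} \approx 128.79$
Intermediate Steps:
$h{\left(K,o \right)} = -2$
$H{\left(R,E \right)} = -11 + E$ ($H{\left(R,E \right)} = E - 11 = -11 + E$)
$M{\left(V \right)} = \frac{119}{239} - \frac{2}{V}$ ($M{\left(V \right)} = - \frac{2}{V} - \frac{238}{-478} = - \frac{2}{V} - - \frac{119}{239} = - \frac{2}{V} + \frac{119}{239} = \frac{119}{239} - \frac{2}{V}$)
$\frac{k{\left(H{\left(-27,-18 \right)},751 \right)}}{M{\left(-294 \right)}} = \frac{65}{\frac{119}{239} - \frac{2}{-294}} = \frac{65}{\frac{119}{239} - - \frac{1}{147}} = \frac{65}{\frac{119}{239} + \frac{1}{147}} = \frac{65}{\frac{17732}{35133}} = 65 \cdot \frac{35133}{17732} = \frac{175665}{1364}$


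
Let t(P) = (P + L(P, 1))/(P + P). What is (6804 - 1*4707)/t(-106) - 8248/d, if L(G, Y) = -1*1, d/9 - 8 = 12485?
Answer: 49984559932/12030759 ≈ 4154.7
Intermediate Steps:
d = 112437 (d = 72 + 9*12485 = 72 + 112365 = 112437)
L(G, Y) = -1
t(P) = (-1 + P)/(2*P) (t(P) = (P - 1)/(P + P) = (-1 + P)/((2*P)) = (-1 + P)*(1/(2*P)) = (-1 + P)/(2*P))
(6804 - 1*4707)/t(-106) - 8248/d = (6804 - 1*4707)/(((1/2)*(-1 - 106)/(-106))) - 8248/112437 = (6804 - 4707)/(((1/2)*(-1/106)*(-107))) - 8248*1/112437 = 2097/(107/212) - 8248/112437 = 2097*(212/107) - 8248/112437 = 444564/107 - 8248/112437 = 49984559932/12030759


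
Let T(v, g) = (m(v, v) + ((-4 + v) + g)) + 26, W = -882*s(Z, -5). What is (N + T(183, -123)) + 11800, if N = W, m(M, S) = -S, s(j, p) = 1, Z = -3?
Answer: 10817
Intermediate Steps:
W = -882 (W = -882*1 = -882)
N = -882
T(v, g) = 22 + g (T(v, g) = (-v + ((-4 + v) + g)) + 26 = (-v + (-4 + g + v)) + 26 = (-4 + g) + 26 = 22 + g)
(N + T(183, -123)) + 11800 = (-882 + (22 - 123)) + 11800 = (-882 - 101) + 11800 = -983 + 11800 = 10817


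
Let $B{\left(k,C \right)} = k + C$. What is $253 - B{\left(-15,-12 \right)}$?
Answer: $280$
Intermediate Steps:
$B{\left(k,C \right)} = C + k$
$253 - B{\left(-15,-12 \right)} = 253 - \left(-12 - 15\right) = 253 - -27 = 253 + 27 = 280$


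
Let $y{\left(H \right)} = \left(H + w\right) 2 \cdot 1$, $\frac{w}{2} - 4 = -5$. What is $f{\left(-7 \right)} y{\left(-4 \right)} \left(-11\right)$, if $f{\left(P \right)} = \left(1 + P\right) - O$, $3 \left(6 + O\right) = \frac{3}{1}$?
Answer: $-132$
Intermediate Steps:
$w = -2$ ($w = 8 + 2 \left(-5\right) = 8 - 10 = -2$)
$O = -5$ ($O = -6 + \frac{3 \cdot 1^{-1}}{3} = -6 + \frac{3 \cdot 1}{3} = -6 + \frac{1}{3} \cdot 3 = -6 + 1 = -5$)
$y{\left(H \right)} = -4 + 2 H$ ($y{\left(H \right)} = \left(H - 2\right) 2 \cdot 1 = \left(-2 + H\right) 2 \cdot 1 = \left(-4 + 2 H\right) 1 = -4 + 2 H$)
$f{\left(P \right)} = 6 + P$ ($f{\left(P \right)} = \left(1 + P\right) - -5 = \left(1 + P\right) + 5 = 6 + P$)
$f{\left(-7 \right)} y{\left(-4 \right)} \left(-11\right) = \left(6 - 7\right) \left(-4 + 2 \left(-4\right)\right) \left(-11\right) = - (-4 - 8) \left(-11\right) = \left(-1\right) \left(-12\right) \left(-11\right) = 12 \left(-11\right) = -132$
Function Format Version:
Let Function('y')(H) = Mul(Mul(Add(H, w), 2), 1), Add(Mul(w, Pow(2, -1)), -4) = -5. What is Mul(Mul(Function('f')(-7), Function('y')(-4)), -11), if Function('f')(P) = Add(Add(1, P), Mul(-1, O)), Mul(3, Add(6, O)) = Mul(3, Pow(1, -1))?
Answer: -132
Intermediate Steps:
w = -2 (w = Add(8, Mul(2, -5)) = Add(8, -10) = -2)
O = -5 (O = Add(-6, Mul(Rational(1, 3), Mul(3, Pow(1, -1)))) = Add(-6, Mul(Rational(1, 3), Mul(3, 1))) = Add(-6, Mul(Rational(1, 3), 3)) = Add(-6, 1) = -5)
Function('y')(H) = Add(-4, Mul(2, H)) (Function('y')(H) = Mul(Mul(Add(H, -2), 2), 1) = Mul(Mul(Add(-2, H), 2), 1) = Mul(Add(-4, Mul(2, H)), 1) = Add(-4, Mul(2, H)))
Function('f')(P) = Add(6, P) (Function('f')(P) = Add(Add(1, P), Mul(-1, -5)) = Add(Add(1, P), 5) = Add(6, P))
Mul(Mul(Function('f')(-7), Function('y')(-4)), -11) = Mul(Mul(Add(6, -7), Add(-4, Mul(2, -4))), -11) = Mul(Mul(-1, Add(-4, -8)), -11) = Mul(Mul(-1, -12), -11) = Mul(12, -11) = -132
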